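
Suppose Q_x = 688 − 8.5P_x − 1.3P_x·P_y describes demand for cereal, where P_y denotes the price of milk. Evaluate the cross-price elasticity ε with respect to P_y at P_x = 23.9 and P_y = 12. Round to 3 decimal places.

At P_x = 23.9 and P_y = 12: Q_x = 112.01.
∂Q_x/∂P_y = -1.3P_x = -1.3(23.9) = -31.0700.
ε = (∂Q_x/∂P_y)(P_y/Q_x) = -31.0700 × (12/112.01) ≈ -3.329.

-3.329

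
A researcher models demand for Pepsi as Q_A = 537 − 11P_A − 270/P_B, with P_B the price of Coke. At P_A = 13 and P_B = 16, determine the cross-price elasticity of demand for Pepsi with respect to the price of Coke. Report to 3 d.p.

0.045

At P_A = 13 and P_B = 16: Q_A = 377.125.
∂Q_A/∂P_B = 270/P_B² = 1.0547.
ε = (∂Q_A/∂P_B)(P_B/Q_A) = 1.0547 × (16/377.125) ≈ 0.045.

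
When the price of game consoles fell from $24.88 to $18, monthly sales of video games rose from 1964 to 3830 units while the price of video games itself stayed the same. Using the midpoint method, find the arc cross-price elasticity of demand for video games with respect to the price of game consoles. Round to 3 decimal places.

ΔQ_A = 3830 − 1964 = 1866; ΔP_B = 18 − 24.88 = -6.88.
Midpoints: Q̄_A = 2897.0, P̄_B = 21.44.
ε = (ΔQ_A/Q̄_A)/(ΔP_B/P̄_B) = (1866/2897.0)/(-6.88/21.44) ≈ -2.007.
ε < 0: video games and game consoles are complements.

-2.007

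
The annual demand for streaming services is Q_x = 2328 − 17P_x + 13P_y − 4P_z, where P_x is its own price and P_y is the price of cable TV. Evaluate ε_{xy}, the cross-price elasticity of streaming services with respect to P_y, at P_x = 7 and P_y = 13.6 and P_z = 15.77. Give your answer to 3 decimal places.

At P_x = 7 and P_y = 13.6 and P_z = 15.77: Q_x = 2322.72.
∂Q_x/∂P_y = 13.
ε = (∂Q_x/∂P_y)(P_y/Q_x) = 13 × (13.6/2322.72) ≈ 0.076.
Since ε > 0, streaming services and cable TV are substitutes.

0.076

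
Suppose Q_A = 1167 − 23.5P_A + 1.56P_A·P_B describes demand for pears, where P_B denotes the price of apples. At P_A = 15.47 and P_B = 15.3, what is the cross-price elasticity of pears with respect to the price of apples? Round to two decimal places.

0.31

At P_A = 15.47 and P_B = 15.3: Q_A = 1172.693.
∂Q_A/∂P_B = 1.56P_A = 1.56(15.47) = 24.1332.
ε = (∂Q_A/∂P_B)(P_B/Q_A) = 24.1332 × (15.3/1172.693) ≈ 0.31.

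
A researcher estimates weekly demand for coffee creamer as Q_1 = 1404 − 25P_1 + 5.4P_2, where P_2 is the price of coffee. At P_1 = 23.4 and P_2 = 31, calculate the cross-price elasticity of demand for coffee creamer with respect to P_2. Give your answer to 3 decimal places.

0.170

At P_1 = 23.4 and P_2 = 31: Q_1 = 986.4.
∂Q_1/∂P_2 = 5.4.
ε = (∂Q_1/∂P_2)(P_2/Q_1) = 5.4 × (31/986.4) ≈ 0.170.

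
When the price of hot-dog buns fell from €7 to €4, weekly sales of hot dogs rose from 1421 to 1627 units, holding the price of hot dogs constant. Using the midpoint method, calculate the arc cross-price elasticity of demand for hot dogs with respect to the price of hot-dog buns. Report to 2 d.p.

ΔQ_A = 1627 − 1421 = 206; ΔP_B = 4 − 7 = -3.
Midpoints: Q̄_A = 1524.0, P̄_B = 5.50.
ε = (ΔQ_A/Q̄_A)/(ΔP_B/P̄_B) = (206/1524.0)/(-3/5.50) ≈ -0.25.

-0.25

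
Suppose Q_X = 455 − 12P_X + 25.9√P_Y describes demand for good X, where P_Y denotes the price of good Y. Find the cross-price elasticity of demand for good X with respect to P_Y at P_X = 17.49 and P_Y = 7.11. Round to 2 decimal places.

0.11

At P_X = 17.49 and P_Y = 7.11: Q_X = 314.181.
∂Q_X/∂P_Y = 25.9/(2√P_Y) = 25.9/(2√7.11) = 4.8566.
ε = (∂Q_X/∂P_Y)(P_Y/Q_X) = 4.8566 × (7.11/314.181) ≈ 0.11.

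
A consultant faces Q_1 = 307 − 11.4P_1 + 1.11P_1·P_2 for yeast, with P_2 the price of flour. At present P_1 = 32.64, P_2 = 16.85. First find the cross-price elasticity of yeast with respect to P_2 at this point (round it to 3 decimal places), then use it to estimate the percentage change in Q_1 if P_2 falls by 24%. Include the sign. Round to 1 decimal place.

-26.9%

At P_1 = 32.64, P_2 = 16.85: Q_1 = 545.386.
∂Q_1/∂P_2 = 1.11P_1 = 36.2304.
ε = (∂Q_1/∂P_2)(P_2/Q_1) = 36.2304 × 16.85/545.386 ≈ 1.119.
%ΔQ_1 ≈ ε × %ΔP_2 = 1.119 × (-24%) = -26.9%.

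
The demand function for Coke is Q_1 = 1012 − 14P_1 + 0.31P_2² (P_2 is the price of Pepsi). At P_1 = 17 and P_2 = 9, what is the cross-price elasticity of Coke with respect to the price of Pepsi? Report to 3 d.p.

0.063

At P_1 = 17 and P_2 = 9: Q_1 = 799.11.
∂Q_1/∂P_2 = 0.62P_2 = 0.62(9) = 5.5800.
ε = (∂Q_1/∂P_2)(P_2/Q_1) = 5.5800 × (9/799.11) ≈ 0.063.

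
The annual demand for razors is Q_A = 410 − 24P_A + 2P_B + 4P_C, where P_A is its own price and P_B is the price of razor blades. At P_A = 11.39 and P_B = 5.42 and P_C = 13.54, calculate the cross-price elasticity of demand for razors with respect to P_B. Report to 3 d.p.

At P_A = 11.39 and P_B = 5.42 and P_C = 13.54: Q_A = 201.64.
∂Q_A/∂P_B = 2.
ε = (∂Q_A/∂P_B)(P_B/Q_A) = 2 × (5.42/201.64) ≈ 0.054.
Since ε > 0, razors and razor blades are substitutes.

0.054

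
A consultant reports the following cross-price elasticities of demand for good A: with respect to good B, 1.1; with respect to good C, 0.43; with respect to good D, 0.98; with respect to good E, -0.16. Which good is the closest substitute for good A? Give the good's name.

good B

Substitutes have ε > 0. Among the positive values, 1.1 (good B) is largest.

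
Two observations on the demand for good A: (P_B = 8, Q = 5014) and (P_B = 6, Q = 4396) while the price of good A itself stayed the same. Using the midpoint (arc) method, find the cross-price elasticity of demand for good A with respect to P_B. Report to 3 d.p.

ΔQ_A = 4396 − 5014 = -618; ΔP_B = 6 − 8 = -2.
Midpoints: Q̄_A = 4705.0, P̄_B = 7.00.
ε = (ΔQ_A/Q̄_A)/(ΔP_B/P̄_B) = (-618/4705.0)/(-2/7.00) ≈ 0.460.

0.460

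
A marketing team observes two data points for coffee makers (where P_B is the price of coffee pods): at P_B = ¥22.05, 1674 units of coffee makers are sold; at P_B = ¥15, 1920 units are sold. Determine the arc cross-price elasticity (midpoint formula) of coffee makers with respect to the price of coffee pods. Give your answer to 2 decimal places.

ΔQ_A = 1920 − 1674 = 246; ΔP_B = 15 − 22.05 = -7.05.
Midpoints: Q̄_A = 1797.0, P̄_B = 18.52.
ε = (ΔQ_A/Q̄_A)/(ΔP_B/P̄_B) = (246/1797.0)/(-7.05/18.52) ≈ -0.36.

-0.36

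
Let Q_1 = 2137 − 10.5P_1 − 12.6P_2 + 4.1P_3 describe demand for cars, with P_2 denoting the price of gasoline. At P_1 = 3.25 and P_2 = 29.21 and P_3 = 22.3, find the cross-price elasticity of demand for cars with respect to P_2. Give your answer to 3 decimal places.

-0.202

At P_1 = 3.25 and P_2 = 29.21 and P_3 = 22.3: Q_1 = 1826.259.
∂Q_1/∂P_2 = -12.6.
ε = (∂Q_1/∂P_2)(P_2/Q_1) = -12.6 × (29.21/1826.259) ≈ -0.202.
Since ε < 0, cars and gasoline are complements.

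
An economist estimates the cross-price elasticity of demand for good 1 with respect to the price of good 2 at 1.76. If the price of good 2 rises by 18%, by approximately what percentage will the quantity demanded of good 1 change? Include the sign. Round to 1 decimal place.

31.7%

%ΔQ ≈ ε × %ΔP of good 2 = 1.76 × (18%) = 31.7%.
Demand for good 1 rises by about 31.7%.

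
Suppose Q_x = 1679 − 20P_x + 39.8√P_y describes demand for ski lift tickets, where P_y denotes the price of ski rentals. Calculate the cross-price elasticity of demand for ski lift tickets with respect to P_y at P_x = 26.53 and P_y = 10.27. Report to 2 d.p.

0.05

At P_x = 26.53 and P_y = 10.27: Q_x = 1275.946.
∂Q_x/∂P_y = 39.8/(2√P_y) = 39.8/(2√10.27) = 6.2097.
ε = (∂Q_x/∂P_y)(P_y/Q_x) = 6.2097 × (10.27/1275.946) ≈ 0.05.
ε > 0: substitutes.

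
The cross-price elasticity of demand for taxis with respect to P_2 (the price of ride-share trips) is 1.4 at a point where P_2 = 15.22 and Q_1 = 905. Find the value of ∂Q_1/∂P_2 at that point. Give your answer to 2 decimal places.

83.25

ε = (∂Q_1/∂P_2)·(P_2/Q_1) ⇒ ∂Q_1/∂P_2 = ε·Q_1/P_2 = 1.4 × 905/15.22 ≈ 83.25.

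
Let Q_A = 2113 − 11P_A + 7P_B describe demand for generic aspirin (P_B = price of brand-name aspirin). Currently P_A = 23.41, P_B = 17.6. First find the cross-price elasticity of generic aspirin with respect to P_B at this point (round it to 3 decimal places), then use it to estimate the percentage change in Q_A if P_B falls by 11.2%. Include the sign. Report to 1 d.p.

-0.7%

At P_A = 23.41, P_B = 17.6: Q_A = 1978.69.
∂Q_A/∂P_B = 7.
ε = (∂Q_A/∂P_B)(P_B/Q_A) = 7.0000 × 17.6/1978.69 ≈ 0.062.
%ΔQ_A ≈ ε × %ΔP_B = 0.062 × (-11.2%) = -0.7%.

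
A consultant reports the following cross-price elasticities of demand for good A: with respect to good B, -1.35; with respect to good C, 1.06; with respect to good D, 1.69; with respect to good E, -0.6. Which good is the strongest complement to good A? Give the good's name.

Complements have ε < 0. The most negative value is -1.35 (good B).

good B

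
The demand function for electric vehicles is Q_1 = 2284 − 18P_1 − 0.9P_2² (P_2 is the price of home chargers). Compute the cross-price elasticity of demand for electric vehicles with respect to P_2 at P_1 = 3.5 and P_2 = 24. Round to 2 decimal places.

-0.61

At P_1 = 3.5 and P_2 = 24: Q_1 = 1702.6.
∂Q_1/∂P_2 = -1.8P_2 = -1.8(24) = -43.2000.
ε = (∂Q_1/∂P_2)(P_2/Q_1) = -43.2000 × (24/1702.6) ≈ -0.61.
ε < 0: complements.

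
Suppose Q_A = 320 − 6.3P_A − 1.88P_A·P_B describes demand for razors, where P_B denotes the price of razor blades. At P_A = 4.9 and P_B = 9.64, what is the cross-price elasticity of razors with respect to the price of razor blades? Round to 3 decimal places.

-0.443

At P_A = 4.9 and P_B = 9.64: Q_A = 200.326.
∂Q_A/∂P_B = -1.88P_A = -1.88(4.9) = -9.2120.
ε = (∂Q_A/∂P_B)(P_B/Q_A) = -9.2120 × (9.64/200.326) ≈ -0.443.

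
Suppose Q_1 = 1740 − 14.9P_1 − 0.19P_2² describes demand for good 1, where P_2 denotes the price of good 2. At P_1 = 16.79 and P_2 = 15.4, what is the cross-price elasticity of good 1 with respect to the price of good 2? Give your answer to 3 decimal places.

At P_1 = 16.79 and P_2 = 15.4: Q_1 = 1444.769.
∂Q_1/∂P_2 = -0.38P_2 = -0.38(15.4) = -5.8520.
ε = (∂Q_1/∂P_2)(P_2/Q_1) = -5.8520 × (15.4/1444.769) ≈ -0.062.

-0.062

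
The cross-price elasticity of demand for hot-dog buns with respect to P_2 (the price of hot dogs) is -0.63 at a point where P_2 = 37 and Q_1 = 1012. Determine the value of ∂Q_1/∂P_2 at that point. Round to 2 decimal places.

ε = (∂Q_1/∂P_2)·(P_2/Q_1) ⇒ ∂Q_1/∂P_2 = ε·Q_1/P_2 = -0.63 × 1012/37 ≈ -17.23.

-17.23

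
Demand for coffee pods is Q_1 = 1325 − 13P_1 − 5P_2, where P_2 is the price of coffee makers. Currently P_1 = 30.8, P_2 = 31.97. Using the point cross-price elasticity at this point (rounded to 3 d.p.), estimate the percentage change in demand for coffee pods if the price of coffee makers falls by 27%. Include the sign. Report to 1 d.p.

At P_1 = 30.8, P_2 = 31.97: Q_1 = 764.75.
∂Q_1/∂P_2 = -5.
ε = (∂Q_1/∂P_2)(P_2/Q_1) = -5.0000 × 31.97/764.75 ≈ -0.209.
%ΔQ_1 ≈ ε × %ΔP_2 = -0.209 × (-27%) = 5.6%.

5.6%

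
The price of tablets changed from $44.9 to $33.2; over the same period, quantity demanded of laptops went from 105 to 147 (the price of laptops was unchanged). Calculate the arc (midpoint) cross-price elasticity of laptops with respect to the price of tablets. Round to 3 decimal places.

ΔQ_A = 147 − 105 = 42; ΔP_B = 33.2 − 44.9 = -11.7.
Midpoints: Q̄_A = 126.0, P̄_B = 39.05.
ε = (ΔQ_A/Q̄_A)/(ΔP_B/P̄_B) = (42/126.0)/(-11.7/39.05) ≈ -1.113.
ε < 0: laptops and tablets are complements.

-1.113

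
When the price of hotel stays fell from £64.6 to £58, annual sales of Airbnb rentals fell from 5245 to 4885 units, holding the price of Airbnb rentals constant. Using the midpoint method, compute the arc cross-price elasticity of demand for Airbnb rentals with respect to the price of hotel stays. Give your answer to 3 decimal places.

0.660

ΔQ_A = 4885 − 5245 = -360; ΔP_B = 58 − 64.6 = -6.6.
Midpoints: Q̄_A = 5065.0, P̄_B = 61.30.
ε = (ΔQ_A/Q̄_A)/(ΔP_B/P̄_B) = (-360/5065.0)/(-6.6/61.30) ≈ 0.660.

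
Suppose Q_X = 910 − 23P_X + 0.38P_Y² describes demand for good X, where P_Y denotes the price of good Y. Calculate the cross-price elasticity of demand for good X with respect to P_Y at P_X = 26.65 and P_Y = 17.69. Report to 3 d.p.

0.572

At P_X = 26.65 and P_Y = 17.69: Q_X = 415.966.
∂Q_X/∂P_Y = 0.76P_Y = 0.76(17.69) = 13.4444.
ε = (∂Q_X/∂P_Y)(P_Y/Q_X) = 13.4444 × (17.69/415.966) ≈ 0.572.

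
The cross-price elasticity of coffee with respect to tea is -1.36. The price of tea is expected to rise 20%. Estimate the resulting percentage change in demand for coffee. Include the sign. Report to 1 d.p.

%ΔQ ≈ ε × %ΔP of tea = -1.36 × (20%) = -27.2%.

-27.2%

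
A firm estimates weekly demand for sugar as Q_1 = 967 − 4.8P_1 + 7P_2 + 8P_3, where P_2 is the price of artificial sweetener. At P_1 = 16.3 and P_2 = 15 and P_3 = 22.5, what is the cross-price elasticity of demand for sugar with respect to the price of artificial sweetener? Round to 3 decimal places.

0.089

At P_1 = 16.3 and P_2 = 15 and P_3 = 22.5: Q_1 = 1173.76.
∂Q_1/∂P_2 = 7.
ε = (∂Q_1/∂P_2)(P_2/Q_1) = 7 × (15/1173.76) ≈ 0.089.
Since ε > 0, sugar and artificial sweetener are substitutes.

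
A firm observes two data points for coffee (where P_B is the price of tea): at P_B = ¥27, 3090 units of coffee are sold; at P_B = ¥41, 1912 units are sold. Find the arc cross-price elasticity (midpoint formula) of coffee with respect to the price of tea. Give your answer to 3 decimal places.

ΔQ_A = 1912 − 3090 = -1178; ΔP_B = 41 − 27 = 14.
Midpoints: Q̄_A = 2501.0, P̄_B = 34.00.
ε = (ΔQ_A/Q̄_A)/(ΔP_B/P̄_B) = (-1178/2501.0)/(14/34.00) ≈ -1.144.
ε < 0: coffee and tea are complements.

-1.144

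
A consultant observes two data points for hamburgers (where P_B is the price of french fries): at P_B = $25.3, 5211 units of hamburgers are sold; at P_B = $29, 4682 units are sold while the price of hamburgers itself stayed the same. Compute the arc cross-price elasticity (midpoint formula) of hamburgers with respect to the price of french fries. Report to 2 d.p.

ΔQ_A = 4682 − 5211 = -529; ΔP_B = 29 − 25.3 = 3.7.
Midpoints: Q̄_A = 4946.5, P̄_B = 27.15.
ε = (ΔQ_A/Q̄_A)/(ΔP_B/P̄_B) = (-529/4946.5)/(3.7/27.15) ≈ -0.78.

-0.78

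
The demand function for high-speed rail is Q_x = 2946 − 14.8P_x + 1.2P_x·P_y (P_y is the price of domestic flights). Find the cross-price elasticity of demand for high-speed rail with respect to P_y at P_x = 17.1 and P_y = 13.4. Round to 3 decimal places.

At P_x = 17.1 and P_y = 13.4: Q_x = 2967.888.
∂Q_x/∂P_y = 1.2P_x = 1.2(17.1) = 20.5200.
ε = (∂Q_x/∂P_y)(P_y/Q_x) = 20.5200 × (13.4/2967.888) ≈ 0.093.
ε > 0: substitutes.

0.093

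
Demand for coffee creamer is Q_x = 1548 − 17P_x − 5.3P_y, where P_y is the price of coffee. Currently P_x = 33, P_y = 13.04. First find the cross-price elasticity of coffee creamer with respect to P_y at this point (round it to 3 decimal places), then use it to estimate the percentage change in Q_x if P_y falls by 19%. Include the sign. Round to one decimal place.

1.4%

At P_x = 33, P_y = 13.04: Q_x = 917.888.
∂Q_x/∂P_y = -5.3.
ε = (∂Q_x/∂P_y)(P_y/Q_x) = -5.3000 × 13.04/917.888 ≈ -0.075.
%ΔQ_x ≈ ε × %ΔP_y = -0.075 × (-19%) = 1.4%.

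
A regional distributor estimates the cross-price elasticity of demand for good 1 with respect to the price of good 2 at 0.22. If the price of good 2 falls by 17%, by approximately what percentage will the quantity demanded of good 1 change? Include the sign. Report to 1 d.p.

%ΔQ ≈ ε × %ΔP of good 2 = 0.22 × (-17%) = -3.7%.

-3.7%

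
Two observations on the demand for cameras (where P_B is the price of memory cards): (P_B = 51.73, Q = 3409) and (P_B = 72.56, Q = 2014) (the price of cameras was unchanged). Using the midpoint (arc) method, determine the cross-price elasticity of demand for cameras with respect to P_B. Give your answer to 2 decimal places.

ΔQ_A = 2014 − 3409 = -1395; ΔP_B = 72.56 − 51.73 = 20.83.
Midpoints: Q̄_A = 2711.5, P̄_B = 62.14.
ε = (ΔQ_A/Q̄_A)/(ΔP_B/P̄_B) = (-1395/2711.5)/(20.83/62.14) ≈ -1.53.
ε < 0: cameras and memory cards are complements.

-1.53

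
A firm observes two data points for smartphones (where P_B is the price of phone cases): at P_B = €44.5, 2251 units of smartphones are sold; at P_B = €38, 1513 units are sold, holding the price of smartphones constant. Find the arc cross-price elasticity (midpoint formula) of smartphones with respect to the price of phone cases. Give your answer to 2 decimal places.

ΔQ_A = 1513 − 2251 = -738; ΔP_B = 38 − 44.5 = -6.5.
Midpoints: Q̄_A = 1882.0, P̄_B = 41.25.
ε = (ΔQ_A/Q̄_A)/(ΔP_B/P̄_B) = (-738/1882.0)/(-6.5/41.25) ≈ 2.49.
ε > 0: smartphones and phone cases are substitutes.

2.49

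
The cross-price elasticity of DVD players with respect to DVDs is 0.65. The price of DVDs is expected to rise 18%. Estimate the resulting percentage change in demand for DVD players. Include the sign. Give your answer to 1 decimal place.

11.7%

%ΔQ ≈ ε × %ΔP of DVDs = 0.65 × (18%) = 11.7%.
Demand for DVD players rises by about 11.7%.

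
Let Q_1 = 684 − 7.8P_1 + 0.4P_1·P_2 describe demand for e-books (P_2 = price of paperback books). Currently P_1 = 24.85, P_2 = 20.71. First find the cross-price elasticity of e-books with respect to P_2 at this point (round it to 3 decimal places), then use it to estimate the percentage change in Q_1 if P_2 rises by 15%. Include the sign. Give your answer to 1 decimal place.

At P_1 = 24.85, P_2 = 20.71: Q_1 = 696.027.
∂Q_1/∂P_2 = 0.4P_1 = 9.9400.
ε = (∂Q_1/∂P_2)(P_2/Q_1) = 9.9400 × 20.71/696.027 ≈ 0.296.
%ΔQ_1 ≈ ε × %ΔP_2 = 0.296 × (15%) = 4.4%.

4.4%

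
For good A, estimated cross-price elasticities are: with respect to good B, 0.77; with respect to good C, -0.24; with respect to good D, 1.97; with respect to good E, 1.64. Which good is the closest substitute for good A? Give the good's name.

Substitutes have ε > 0. Among the positive values, 1.97 (good D) is largest.

good D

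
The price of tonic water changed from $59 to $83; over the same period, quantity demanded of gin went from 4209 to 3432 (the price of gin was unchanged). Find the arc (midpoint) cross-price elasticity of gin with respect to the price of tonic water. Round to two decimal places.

-0.60

ΔQ_A = 3432 − 4209 = -777; ΔP_B = 83 − 59 = 24.
Midpoints: Q̄_A = 3820.5, P̄_B = 71.00.
ε = (ΔQ_A/Q̄_A)/(ΔP_B/P̄_B) = (-777/3820.5)/(24/71.00) ≈ -0.60.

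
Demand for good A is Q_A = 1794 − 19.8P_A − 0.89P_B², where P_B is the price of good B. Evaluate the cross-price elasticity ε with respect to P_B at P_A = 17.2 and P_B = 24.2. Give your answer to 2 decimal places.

At P_A = 17.2 and P_B = 24.2: Q_A = 932.220.
∂Q_A/∂P_B = -1.78P_B = -1.78(24.2) = -43.0760.
ε = (∂Q_A/∂P_B)(P_B/Q_A) = -43.0760 × (24.2/932.220) ≈ -1.12.
ε < 0: complements.

-1.12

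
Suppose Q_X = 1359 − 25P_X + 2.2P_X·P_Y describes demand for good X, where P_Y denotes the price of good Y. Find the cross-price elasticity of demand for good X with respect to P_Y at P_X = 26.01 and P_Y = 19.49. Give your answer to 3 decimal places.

At P_X = 26.01 and P_Y = 19.49: Q_X = 1824.007.
∂Q_X/∂P_Y = 2.2P_X = 2.2(26.01) = 57.2220.
ε = (∂Q_X/∂P_Y)(P_Y/Q_X) = 57.2220 × (19.49/1824.007) ≈ 0.611.

0.611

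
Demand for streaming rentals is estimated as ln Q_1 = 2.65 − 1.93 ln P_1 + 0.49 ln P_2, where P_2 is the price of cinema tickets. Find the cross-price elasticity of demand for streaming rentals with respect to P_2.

In a log-linear (constant-elasticity) demand function, the coefficient on ln P_2 is the cross-price elasticity.
ε = 0.49. Positive, so streaming rentals and cinema tickets are substitutes.

0.49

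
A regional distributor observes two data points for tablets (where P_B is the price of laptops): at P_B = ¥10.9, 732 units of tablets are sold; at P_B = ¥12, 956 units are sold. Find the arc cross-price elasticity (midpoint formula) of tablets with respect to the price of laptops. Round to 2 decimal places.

2.76

ΔQ_A = 956 − 732 = 224; ΔP_B = 12 − 10.9 = 1.1.
Midpoints: Q̄_A = 844.0, P̄_B = 11.45.
ε = (ΔQ_A/Q̄_A)/(ΔP_B/P̄_B) = (224/844.0)/(1.1/11.45) ≈ 2.76.
ε > 0: tablets and laptops are substitutes.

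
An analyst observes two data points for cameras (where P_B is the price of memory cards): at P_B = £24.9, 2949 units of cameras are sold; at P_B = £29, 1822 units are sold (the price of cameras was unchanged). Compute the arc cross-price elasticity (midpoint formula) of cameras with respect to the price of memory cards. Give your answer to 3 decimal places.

ΔQ_A = 1822 − 2949 = -1127; ΔP_B = 29 − 24.9 = 4.1.
Midpoints: Q̄_A = 2385.5, P̄_B = 26.95.
ε = (ΔQ_A/Q̄_A)/(ΔP_B/P̄_B) = (-1127/2385.5)/(4.1/26.95) ≈ -3.105.

-3.105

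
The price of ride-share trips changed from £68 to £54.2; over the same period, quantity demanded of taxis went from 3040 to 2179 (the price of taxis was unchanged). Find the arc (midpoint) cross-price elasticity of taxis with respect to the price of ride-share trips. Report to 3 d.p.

ΔQ_A = 2179 − 3040 = -861; ΔP_B = 54.2 − 68 = -13.8.
Midpoints: Q̄_A = 2609.5, P̄_B = 61.10.
ε = (ΔQ_A/Q̄_A)/(ΔP_B/P̄_B) = (-861/2609.5)/(-13.8/61.10) ≈ 1.461.
ε > 0: taxis and ride-share trips are substitutes.

1.461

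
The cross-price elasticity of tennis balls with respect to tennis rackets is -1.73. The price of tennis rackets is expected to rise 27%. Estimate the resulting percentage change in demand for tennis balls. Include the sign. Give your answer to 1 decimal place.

%ΔQ ≈ ε × %ΔP of tennis rackets = -1.73 × (27%) = -46.7%.
Demand for tennis balls falls by about 46.7%.

-46.7%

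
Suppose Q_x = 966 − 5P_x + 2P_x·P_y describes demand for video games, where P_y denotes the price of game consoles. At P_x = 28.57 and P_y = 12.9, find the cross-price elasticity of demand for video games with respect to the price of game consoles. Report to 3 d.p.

0.472

At P_x = 28.57 and P_y = 12.9: Q_x = 1560.256.
∂Q_x/∂P_y = 2P_x = 2(28.57) = 57.1400.
ε = (∂Q_x/∂P_y)(P_y/Q_x) = 57.1400 × (12.9/1560.256) ≈ 0.472.
ε > 0: substitutes.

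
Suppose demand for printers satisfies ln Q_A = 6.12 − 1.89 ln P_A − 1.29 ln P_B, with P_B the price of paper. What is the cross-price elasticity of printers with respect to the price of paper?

In a log-linear (constant-elasticity) demand function, the coefficient on ln P_B is the cross-price elasticity.
ε = -1.29. Negative, so printers and paper are complements.

-1.29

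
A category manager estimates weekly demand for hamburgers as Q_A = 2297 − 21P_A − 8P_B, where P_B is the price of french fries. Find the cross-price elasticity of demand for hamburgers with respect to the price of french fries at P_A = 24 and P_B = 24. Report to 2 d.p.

At P_A = 24 and P_B = 24: Q_A = 1601.
∂Q_A/∂P_B = -8.
ε = (∂Q_A/∂P_B)(P_B/Q_A) = -8 × (24/1601) ≈ -0.12.
Since ε < 0, hamburgers and french fries are complements.

-0.12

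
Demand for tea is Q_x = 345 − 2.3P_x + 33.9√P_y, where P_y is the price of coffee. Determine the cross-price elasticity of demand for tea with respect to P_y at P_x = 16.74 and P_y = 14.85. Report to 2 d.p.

At P_x = 16.74 and P_y = 14.85: Q_x = 437.134.
∂Q_x/∂P_y = 33.9/(2√P_y) = 33.9/(2√14.85) = 4.3985.
ε = (∂Q_x/∂P_y)(P_y/Q_x) = 4.3985 × (14.85/437.134) ≈ 0.15.

0.15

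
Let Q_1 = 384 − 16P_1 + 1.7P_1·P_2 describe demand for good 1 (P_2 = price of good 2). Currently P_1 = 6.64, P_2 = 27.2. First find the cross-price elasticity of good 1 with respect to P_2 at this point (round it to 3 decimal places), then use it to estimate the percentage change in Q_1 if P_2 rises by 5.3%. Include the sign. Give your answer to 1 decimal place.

2.8%

At P_1 = 6.64, P_2 = 27.2: Q_1 = 584.794.
∂Q_1/∂P_2 = 1.7P_1 = 11.2880.
ε = (∂Q_1/∂P_2)(P_2/Q_1) = 11.2880 × 27.2/584.794 ≈ 0.525.
%ΔQ_1 ≈ ε × %ΔP_2 = 0.525 × (5.3%) = 2.8%.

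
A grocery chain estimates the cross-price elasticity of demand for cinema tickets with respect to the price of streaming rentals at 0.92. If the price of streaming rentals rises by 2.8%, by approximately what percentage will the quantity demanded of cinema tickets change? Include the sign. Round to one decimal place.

%ΔQ ≈ ε × %ΔP of streaming rentals = 0.92 × (2.8%) = 2.6%.
Demand for cinema tickets rises by about 2.6%.

2.6%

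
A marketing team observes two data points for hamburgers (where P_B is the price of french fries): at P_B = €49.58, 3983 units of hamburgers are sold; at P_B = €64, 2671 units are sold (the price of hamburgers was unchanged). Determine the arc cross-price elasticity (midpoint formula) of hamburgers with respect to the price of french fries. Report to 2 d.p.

-1.55

ΔQ_A = 2671 − 3983 = -1312; ΔP_B = 64 − 49.58 = 14.42.
Midpoints: Q̄_A = 3327.0, P̄_B = 56.79.
ε = (ΔQ_A/Q̄_A)/(ΔP_B/P̄_B) = (-1312/3327.0)/(14.42/56.79) ≈ -1.55.
ε < 0: hamburgers and french fries are complements.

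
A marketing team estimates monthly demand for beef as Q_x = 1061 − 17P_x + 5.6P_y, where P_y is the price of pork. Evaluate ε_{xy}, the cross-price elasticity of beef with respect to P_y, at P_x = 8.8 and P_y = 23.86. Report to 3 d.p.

At P_x = 8.8 and P_y = 23.86: Q_x = 1045.016.
∂Q_x/∂P_y = 5.6.
ε = (∂Q_x/∂P_y)(P_y/Q_x) = 5.6 × (23.86/1045.016) ≈ 0.128.

0.128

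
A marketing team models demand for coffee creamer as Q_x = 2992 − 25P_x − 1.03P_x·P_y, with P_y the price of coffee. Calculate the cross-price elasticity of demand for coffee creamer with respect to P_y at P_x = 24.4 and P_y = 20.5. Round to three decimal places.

At P_x = 24.4 and P_y = 20.5: Q_x = 1866.794.
∂Q_x/∂P_y = -1.03P_x = -1.03(24.4) = -25.1320.
ε = (∂Q_x/∂P_y)(P_y/Q_x) = -25.1320 × (20.5/1866.794) ≈ -0.276.

-0.276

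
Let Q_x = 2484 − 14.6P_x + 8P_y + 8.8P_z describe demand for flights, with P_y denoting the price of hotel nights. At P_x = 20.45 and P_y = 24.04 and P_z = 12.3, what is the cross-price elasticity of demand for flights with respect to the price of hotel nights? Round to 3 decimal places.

0.077

At P_x = 20.45 and P_y = 24.04 and P_z = 12.3: Q_x = 2485.99.
∂Q_x/∂P_y = 8.
ε = (∂Q_x/∂P_y)(P_y/Q_x) = 8 × (24.04/2485.99) ≈ 0.077.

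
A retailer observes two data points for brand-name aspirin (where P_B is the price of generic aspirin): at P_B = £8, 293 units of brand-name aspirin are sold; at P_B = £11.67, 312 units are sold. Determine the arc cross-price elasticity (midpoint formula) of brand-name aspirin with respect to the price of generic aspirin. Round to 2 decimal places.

ΔQ_A = 312 − 293 = 19; ΔP_B = 11.67 − 8 = 3.67.
Midpoints: Q̄_A = 302.5, P̄_B = 9.84.
ε = (ΔQ_A/Q̄_A)/(ΔP_B/P̄_B) = (19/302.5)/(3.67/9.84) ≈ 0.17.
ε > 0: brand-name aspirin and generic aspirin are substitutes.

0.17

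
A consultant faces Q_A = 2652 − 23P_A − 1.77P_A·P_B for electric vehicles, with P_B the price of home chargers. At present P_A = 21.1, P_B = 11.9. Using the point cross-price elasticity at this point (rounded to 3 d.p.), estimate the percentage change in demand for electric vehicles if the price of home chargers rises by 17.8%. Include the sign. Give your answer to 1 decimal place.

-4.6%

At P_A = 21.1, P_B = 11.9: Q_A = 1722.271.
∂Q_A/∂P_B = -1.77P_A = -37.3470.
ε = (∂Q_A/∂P_B)(P_B/Q_A) = -37.3470 × 11.9/1722.271 ≈ -0.258.
%ΔQ_A ≈ ε × %ΔP_B = -0.258 × (17.8%) = -4.6%.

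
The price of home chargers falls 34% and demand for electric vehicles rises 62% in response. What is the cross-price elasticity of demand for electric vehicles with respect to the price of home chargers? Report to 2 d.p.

ε = (%ΔQ of electric vehicles) / (%ΔP of home chargers) = (62%) / (-34%) ≈ -1.82.

-1.82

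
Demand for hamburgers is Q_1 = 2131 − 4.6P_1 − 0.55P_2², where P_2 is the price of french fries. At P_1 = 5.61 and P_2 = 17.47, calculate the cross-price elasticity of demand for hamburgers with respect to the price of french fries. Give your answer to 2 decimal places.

-0.17

At P_1 = 5.61 and P_2 = 17.47: Q_1 = 1937.334.
∂Q_1/∂P_2 = -1.1P_2 = -1.1(17.47) = -19.2170.
ε = (∂Q_1/∂P_2)(P_2/Q_1) = -19.2170 × (17.47/1937.334) ≈ -0.17.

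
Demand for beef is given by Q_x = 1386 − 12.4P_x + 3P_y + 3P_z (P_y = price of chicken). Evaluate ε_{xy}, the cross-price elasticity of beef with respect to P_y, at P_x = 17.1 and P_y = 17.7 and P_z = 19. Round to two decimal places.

At P_x = 17.1 and P_y = 17.7 and P_z = 19: Q_x = 1284.06.
∂Q_x/∂P_y = 3.
ε = (∂Q_x/∂P_y)(P_y/Q_x) = 3 × (17.7/1284.06) ≈ 0.04.
Since ε > 0, beef and chicken are substitutes.

0.04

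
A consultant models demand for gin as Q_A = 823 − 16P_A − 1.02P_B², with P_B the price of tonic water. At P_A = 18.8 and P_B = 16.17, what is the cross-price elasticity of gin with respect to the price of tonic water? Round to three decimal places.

At P_A = 18.8 and P_B = 16.17: Q_A = 255.502.
∂Q_A/∂P_B = -2.04P_B = -2.04(16.17) = -32.9868.
ε = (∂Q_A/∂P_B)(P_B/Q_A) = -32.9868 × (16.17/255.502) ≈ -2.088.
ε < 0: complements.

-2.088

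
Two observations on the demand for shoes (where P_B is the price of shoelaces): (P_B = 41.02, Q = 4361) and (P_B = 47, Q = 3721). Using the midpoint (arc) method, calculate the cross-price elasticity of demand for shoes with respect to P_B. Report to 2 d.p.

-1.17

ΔQ_A = 3721 − 4361 = -640; ΔP_B = 47 − 41.02 = 5.98.
Midpoints: Q̄_A = 4041.0, P̄_B = 44.01.
ε = (ΔQ_A/Q̄_A)/(ΔP_B/P̄_B) = (-640/4041.0)/(5.98/44.01) ≈ -1.17.
ε < 0: shoes and shoelaces are complements.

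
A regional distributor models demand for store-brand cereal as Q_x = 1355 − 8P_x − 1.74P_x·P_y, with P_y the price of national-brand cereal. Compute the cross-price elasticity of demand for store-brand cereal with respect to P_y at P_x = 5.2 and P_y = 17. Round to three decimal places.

At P_x = 5.2 and P_y = 17: Q_x = 1159.584.
∂Q_x/∂P_y = -1.74P_x = -1.74(5.2) = -9.0480.
ε = (∂Q_x/∂P_y)(P_y/Q_x) = -9.0480 × (17/1159.584) ≈ -0.133.

-0.133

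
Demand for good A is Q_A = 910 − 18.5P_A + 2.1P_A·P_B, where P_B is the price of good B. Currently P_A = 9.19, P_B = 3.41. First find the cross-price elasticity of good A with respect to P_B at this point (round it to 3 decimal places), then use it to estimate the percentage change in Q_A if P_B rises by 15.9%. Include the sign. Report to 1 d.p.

1.3%

At P_A = 9.19, P_B = 3.41: Q_A = 805.795.
∂Q_A/∂P_B = 2.1P_A = 19.2990.
ε = (∂Q_A/∂P_B)(P_B/Q_A) = 19.2990 × 3.41/805.795 ≈ 0.082.
%ΔQ_A ≈ ε × %ΔP_B = 0.082 × (15.9%) = 1.3%.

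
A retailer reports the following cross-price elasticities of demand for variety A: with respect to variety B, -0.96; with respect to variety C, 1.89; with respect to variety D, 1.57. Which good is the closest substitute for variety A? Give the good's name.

variety C

Substitutes have ε > 0. Among the positive values, 1.89 (variety C) is largest.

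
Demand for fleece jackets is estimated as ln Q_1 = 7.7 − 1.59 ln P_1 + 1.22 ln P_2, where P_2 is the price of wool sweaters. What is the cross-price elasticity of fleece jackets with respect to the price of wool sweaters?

In a log-linear (constant-elasticity) demand function, the coefficient on ln P_2 is the cross-price elasticity.
ε = 1.22. Positive, so fleece jackets and wool sweaters are substitutes.

1.22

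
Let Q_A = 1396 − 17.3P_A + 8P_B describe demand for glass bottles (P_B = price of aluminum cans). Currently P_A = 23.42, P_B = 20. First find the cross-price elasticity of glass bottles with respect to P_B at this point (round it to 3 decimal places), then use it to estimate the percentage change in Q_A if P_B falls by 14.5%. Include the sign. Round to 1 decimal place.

At P_A = 23.42, P_B = 20: Q_A = 1150.834.
∂Q_A/∂P_B = 8.
ε = (∂Q_A/∂P_B)(P_B/Q_A) = 8.0000 × 20/1150.834 ≈ 0.139.
%ΔQ_A ≈ ε × %ΔP_B = 0.139 × (-14.5%) = -2.0%.

-2.0%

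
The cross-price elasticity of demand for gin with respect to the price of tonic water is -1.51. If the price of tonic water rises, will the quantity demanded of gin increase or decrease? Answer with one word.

decrease

ε < 0 and the price of tonic water rises, so the quantity of gin moves in the opposite direction: it decreases.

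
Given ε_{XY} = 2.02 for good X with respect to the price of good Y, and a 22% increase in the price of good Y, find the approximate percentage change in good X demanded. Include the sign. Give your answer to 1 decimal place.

44.4%

%ΔQ ≈ ε × %ΔP of good Y = 2.02 × (22%) = 44.4%.
Demand for good X rises by about 44.4%.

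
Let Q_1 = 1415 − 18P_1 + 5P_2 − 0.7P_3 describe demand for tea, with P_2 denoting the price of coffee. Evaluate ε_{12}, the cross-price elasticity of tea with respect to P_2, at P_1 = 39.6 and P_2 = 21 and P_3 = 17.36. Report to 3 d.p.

At P_1 = 39.6 and P_2 = 21 and P_3 = 17.36: Q_1 = 795.048.
∂Q_1/∂P_2 = 5.
ε = (∂Q_1/∂P_2)(P_2/Q_1) = 5 × (21/795.048) ≈ 0.132.
Since ε > 0, tea and coffee are substitutes.

0.132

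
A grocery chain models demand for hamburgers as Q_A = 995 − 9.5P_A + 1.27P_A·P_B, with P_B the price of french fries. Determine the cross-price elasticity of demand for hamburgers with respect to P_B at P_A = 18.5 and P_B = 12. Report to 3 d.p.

0.256

At P_A = 18.5 and P_B = 12: Q_A = 1101.19.
∂Q_A/∂P_B = 1.27P_A = 1.27(18.5) = 23.4950.
ε = (∂Q_A/∂P_B)(P_B/Q_A) = 23.4950 × (12/1101.19) ≈ 0.256.
ε > 0: substitutes.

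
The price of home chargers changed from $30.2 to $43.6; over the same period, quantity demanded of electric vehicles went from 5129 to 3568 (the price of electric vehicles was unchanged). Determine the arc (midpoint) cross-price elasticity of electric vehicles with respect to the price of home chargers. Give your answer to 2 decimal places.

ΔQ_A = 3568 − 5129 = -1561; ΔP_B = 43.6 − 30.2 = 13.4.
Midpoints: Q̄_A = 4348.5, P̄_B = 36.90.
ε = (ΔQ_A/Q̄_A)/(ΔP_B/P̄_B) = (-1561/4348.5)/(13.4/36.90) ≈ -0.99.

-0.99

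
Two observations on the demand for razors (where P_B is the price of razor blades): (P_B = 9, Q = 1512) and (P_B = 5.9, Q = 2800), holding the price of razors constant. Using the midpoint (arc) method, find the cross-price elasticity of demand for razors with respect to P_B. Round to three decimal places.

-1.436

ΔQ_A = 2800 − 1512 = 1288; ΔP_B = 5.9 − 9 = -3.1.
Midpoints: Q̄_A = 2156.0, P̄_B = 7.45.
ε = (ΔQ_A/Q̄_A)/(ΔP_B/P̄_B) = (1288/2156.0)/(-3.1/7.45) ≈ -1.436.
ε < 0: razors and razor blades are complements.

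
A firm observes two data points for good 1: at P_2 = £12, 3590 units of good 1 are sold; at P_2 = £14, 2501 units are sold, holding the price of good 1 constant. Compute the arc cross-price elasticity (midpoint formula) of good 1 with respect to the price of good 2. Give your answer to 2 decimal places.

ΔQ_1 = 2501 − 3590 = -1089; ΔP_2 = 14 − 12 = 2.
Midpoints: Q̄_1 = 3045.5, P̄_2 = 13.00.
ε = (ΔQ_1/Q̄_1)/(ΔP_2/P̄_2) = (-1089/3045.5)/(2/13.00) ≈ -2.32.
ε < 0: good 1 and good 2 are complements.

-2.32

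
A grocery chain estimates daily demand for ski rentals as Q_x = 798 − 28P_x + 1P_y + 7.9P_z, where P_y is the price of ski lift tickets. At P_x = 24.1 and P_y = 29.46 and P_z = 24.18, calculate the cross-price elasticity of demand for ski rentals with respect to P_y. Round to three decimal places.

At P_x = 24.1 and P_y = 29.46 and P_z = 24.18: Q_x = 343.682.
∂Q_x/∂P_y = 1.
ε = (∂Q_x/∂P_y)(P_y/Q_x) = 1 × (29.46/343.682) ≈ 0.086.

0.086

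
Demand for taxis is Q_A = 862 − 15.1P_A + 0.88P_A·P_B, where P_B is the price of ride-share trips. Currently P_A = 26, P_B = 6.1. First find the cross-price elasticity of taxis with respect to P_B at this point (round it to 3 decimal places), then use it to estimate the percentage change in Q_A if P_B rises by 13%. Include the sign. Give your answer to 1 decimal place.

3.0%

At P_A = 26, P_B = 6.1: Q_A = 608.968.
∂Q_A/∂P_B = 0.88P_A = 22.8800.
ε = (∂Q_A/∂P_B)(P_B/Q_A) = 22.8800 × 6.1/608.968 ≈ 0.229.
%ΔQ_A ≈ ε × %ΔP_B = 0.229 × (13%) = 3.0%.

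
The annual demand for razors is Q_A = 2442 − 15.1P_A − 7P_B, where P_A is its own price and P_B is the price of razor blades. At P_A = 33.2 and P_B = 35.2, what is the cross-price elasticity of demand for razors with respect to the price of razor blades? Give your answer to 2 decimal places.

At P_A = 33.2 and P_B = 35.2: Q_A = 1694.28.
∂Q_A/∂P_B = -7.
ε = (∂Q_A/∂P_B)(P_B/Q_A) = -7 × (35.2/1694.28) ≈ -0.15.
Since ε < 0, razors and razor blades are complements.

-0.15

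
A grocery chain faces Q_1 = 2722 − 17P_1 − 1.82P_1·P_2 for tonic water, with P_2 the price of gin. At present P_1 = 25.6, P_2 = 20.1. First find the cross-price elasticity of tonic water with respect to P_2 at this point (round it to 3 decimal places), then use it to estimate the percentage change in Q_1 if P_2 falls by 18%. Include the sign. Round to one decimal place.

At P_1 = 25.6, P_2 = 20.1: Q_1 = 1350.301.
∂Q_1/∂P_2 = -1.82P_1 = -46.5920.
ε = (∂Q_1/∂P_2)(P_2/Q_1) = -46.5920 × 20.1/1350.301 ≈ -0.694.
%ΔQ_1 ≈ ε × %ΔP_2 = -0.694 × (-18%) = 12.5%.

12.5%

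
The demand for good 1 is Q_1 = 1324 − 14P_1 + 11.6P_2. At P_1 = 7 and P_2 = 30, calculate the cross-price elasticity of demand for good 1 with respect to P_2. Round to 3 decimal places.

0.221

At P_1 = 7 and P_2 = 30: Q_1 = 1574.
∂Q_1/∂P_2 = 11.6.
ε = (∂Q_1/∂P_2)(P_2/Q_1) = 11.6 × (30/1574) ≈ 0.221.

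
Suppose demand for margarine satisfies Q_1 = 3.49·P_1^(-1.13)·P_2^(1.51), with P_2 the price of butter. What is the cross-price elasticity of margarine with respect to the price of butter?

In a log-linear (constant-elasticity) demand function, the coefficient on the exponent of P_2 is the cross-price elasticity.
ε = 1.51. Positive, so margarine and butter are substitutes.

1.51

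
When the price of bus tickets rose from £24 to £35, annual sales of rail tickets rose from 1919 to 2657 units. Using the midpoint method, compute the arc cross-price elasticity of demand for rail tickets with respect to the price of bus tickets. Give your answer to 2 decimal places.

0.87

ΔQ_A = 2657 − 1919 = 738; ΔP_B = 35 − 24 = 11.
Midpoints: Q̄_A = 2288.0, P̄_B = 29.50.
ε = (ΔQ_A/Q̄_A)/(ΔP_B/P̄_B) = (738/2288.0)/(11/29.50) ≈ 0.87.
ε > 0: rail tickets and bus tickets are substitutes.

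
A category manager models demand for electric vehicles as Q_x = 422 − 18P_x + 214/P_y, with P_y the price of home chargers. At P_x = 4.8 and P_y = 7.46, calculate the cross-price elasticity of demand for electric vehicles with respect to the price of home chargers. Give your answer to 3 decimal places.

At P_x = 4.8 and P_y = 7.46: Q_x = 364.286.
∂Q_x/∂P_y = −214/P_y² = -3.8454.
ε = (∂Q_x/∂P_y)(P_y/Q_x) = -3.8454 × (7.46/364.286) ≈ -0.079.

-0.079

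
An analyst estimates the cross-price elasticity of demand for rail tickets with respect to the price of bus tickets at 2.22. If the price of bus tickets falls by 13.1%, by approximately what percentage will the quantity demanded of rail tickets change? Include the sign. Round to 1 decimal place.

-29.1%

%ΔQ ≈ ε × %ΔP of bus tickets = 2.22 × (-13.1%) = -29.1%.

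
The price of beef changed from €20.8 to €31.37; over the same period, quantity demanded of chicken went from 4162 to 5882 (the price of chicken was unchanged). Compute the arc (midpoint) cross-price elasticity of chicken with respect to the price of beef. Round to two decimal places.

ΔQ_A = 5882 − 4162 = 1720; ΔP_B = 31.37 − 20.8 = 10.57.
Midpoints: Q̄_A = 5022.0, P̄_B = 26.09.
ε = (ΔQ_A/Q̄_A)/(ΔP_B/P̄_B) = (1720/5022.0)/(10.57/26.09) ≈ 0.85.
ε > 0: chicken and beef are substitutes.

0.85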